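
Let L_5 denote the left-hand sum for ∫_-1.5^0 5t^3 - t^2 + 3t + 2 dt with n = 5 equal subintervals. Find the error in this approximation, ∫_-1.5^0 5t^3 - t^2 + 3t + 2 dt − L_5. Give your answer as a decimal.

Exact integral: ∫_-1.5^0 f(t) dt = -7.828125.
L_5 = -11.6475.
Error = -7.828125 − (-11.6475) = 3.819375.

3.819375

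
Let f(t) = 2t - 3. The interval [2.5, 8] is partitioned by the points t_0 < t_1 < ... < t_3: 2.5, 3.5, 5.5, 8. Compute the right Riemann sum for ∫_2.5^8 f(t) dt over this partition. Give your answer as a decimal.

52.5

Subinterval widths: 1, 2, 2.5.
Right endpoints: 3.5, 5.5, 8.
f(3.5) = 4, f(5.5) = 8, f(8) = 13.
Sum = Σ Δt_i · f(t_i).
Sum = 52.5.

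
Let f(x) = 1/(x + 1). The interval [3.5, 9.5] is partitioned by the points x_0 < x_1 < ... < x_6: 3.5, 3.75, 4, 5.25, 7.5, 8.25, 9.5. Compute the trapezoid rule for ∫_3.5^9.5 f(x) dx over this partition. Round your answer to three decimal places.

0.855

Subinterval widths: 0.25, 0.25, 1.25, 2.25, 0.75, 1.25.
f(3.5) = 2/9, f(3.75) = 4/19, f(4) = 0.2, f(5.25) = 0.16, f(7.5) = 2/17, f(8.25) = 4/37, f(9.5) = 2/21.
On each subinterval the trapezoid contributes (Δx_i/2)·[f(x_{i-1}) + f(x_i)].
Sum ≈ 0.855.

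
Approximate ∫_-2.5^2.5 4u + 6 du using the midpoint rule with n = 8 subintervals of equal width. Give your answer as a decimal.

Δu = (2.5 − (-2.5))/8 = 0.625.
Midpoints: -2.1875, -1.5625, -0.9375, -0.3125, 0.3125, 0.9375, 1.5625, 2.1875.
f(-2.1875) = -2.75, f(-1.5625) = -0.25, f(-0.9375) = 2.25, f(-0.3125) = 4.75, f(0.3125) = 7.25, f(0.9375) = 9.75, f(1.5625) = 12.25, f(2.1875) = 14.75.
Sum = Δu · [f(-2.1875) + f(-1.5625) + f(-0.9375) + ...].
Sum = 30.

30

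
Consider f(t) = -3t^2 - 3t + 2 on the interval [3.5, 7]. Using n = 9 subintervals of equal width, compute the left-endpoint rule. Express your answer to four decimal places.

Δt = (7 − 3.5)/9 = 7/18.
Left endpoints: 3.5, 35/9, 77/18, 14/3, 91/18, 49/9, 35/6, 56/9, 119/18.
f(3.5) = -45.25, f(35/9) = -1486/27, f(77/18) = -7099/108, f(14/3) = -232/3, f(91/18) = -9703/108, f(49/9) = -2788/27, f(35/6) = -1411/12, f(56/9) = -3586/27, f(119/18) = -16087/108.
Sum = Δt · [f(3.5) + f(35/9) + f(77/18) + ...].
Sum ≈ -325.0355.

-325.0355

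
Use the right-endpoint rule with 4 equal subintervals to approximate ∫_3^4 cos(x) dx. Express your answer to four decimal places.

-0.8512

Δx = (4 − 3)/4 = 0.25.
Right endpoints: 3.25, 3.5, 3.75, 4.
f(3.25) ≈ -0.9941, f(3.5) ≈ -0.9365, f(3.75) ≈ -0.8206, f(4) ≈ -0.6536.
Sum = Δx · [f(3.25) + f(3.5) + f(3.75) + f(4)].
Sum ≈ -0.8512.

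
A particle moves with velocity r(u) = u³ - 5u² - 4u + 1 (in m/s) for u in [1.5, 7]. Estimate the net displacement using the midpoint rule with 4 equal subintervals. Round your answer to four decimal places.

Δu = (7 − 1.5)/4 = 1.375.
Midpoints: 2.1875, 3.5625, 4.9375, 6.3125.
r(2.1875) = -86869/4096, r(3.5625) = -128999/4096, r(4.9375) = -83041/4096, r(6.3125) = 114893/4096.
Sum = Δu · [r(2.1875) + r(3.5625) + r(4.9375) + r(6.3125)].
Sum ≈ -61.7729.

-61.7729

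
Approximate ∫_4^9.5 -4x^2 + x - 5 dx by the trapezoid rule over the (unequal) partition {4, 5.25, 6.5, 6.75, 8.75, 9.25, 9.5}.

Subinterval widths: 1.25, 1.25, 0.25, 2, 0.5, 0.25.
f(4) = -65, f(5.25) = -110, f(6.5) = -167.5, f(6.75) = -180.5, f(8.75) = -302.5, f(9.25) = -338, f(9.5) = -356.5.
On each subinterval the trapezoid contributes (Δx_i/2)·[f(x_{i-1}) + f(x_i)].
Sum = -1056.25.

-1056.25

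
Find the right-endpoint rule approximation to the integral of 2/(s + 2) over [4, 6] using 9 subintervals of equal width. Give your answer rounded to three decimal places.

0.566

Δs = (6 − 4)/9 = 2/9.
Right endpoints: 38/9, 40/9, 14/3, 44/9, 46/9, 16/3, 50/9, 52/9, 6.
f(38/9) = 9/28, f(40/9) = 9/29, f(14/3) = 0.3, f(44/9) = 9/31, f(46/9) = 0.28125, f(16/3) = 3/11, f(50/9) = 9/34, f(52/9) = 9/35, f(6) = 0.25.
Sum = Δs · [f(38/9) + f(40/9) + f(14/3) + ...].
Sum ≈ 0.566.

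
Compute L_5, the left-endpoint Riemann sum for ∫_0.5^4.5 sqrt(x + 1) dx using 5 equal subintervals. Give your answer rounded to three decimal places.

Δx = (4.5 − 0.5)/5 = 0.8.
Left endpoints: 0.5, 1.3, 2.1, 2.9, 3.7.
f(0.5) ≈ 1.225, f(1.3) ≈ 1.517, f(2.1) ≈ 1.761, f(2.9) ≈ 1.975, f(3.7) ≈ 2.168.
Sum = Δx · [f(0.5) + f(1.3) + f(2.1) + f(2.9) + f(3.7)].
Sum ≈ 6.916.

6.916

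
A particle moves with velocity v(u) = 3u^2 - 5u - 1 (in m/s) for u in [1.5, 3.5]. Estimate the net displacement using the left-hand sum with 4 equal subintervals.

7.75

Δu = (3.5 − 1.5)/4 = 0.5.
Left endpoints: 1.5, 2, 2.5, 3.
v(1.5) = -1.75, v(2) = 1, v(2.5) = 5.25, v(3) = 11.
Sum = Δu · [v(1.5) + v(2) + v(2.5) + v(3)].
Sum = 7.75.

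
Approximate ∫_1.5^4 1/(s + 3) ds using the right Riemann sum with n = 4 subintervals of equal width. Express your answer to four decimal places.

Δs = (4 − 1.5)/4 = 0.625.
Right endpoints: 2.125, 2.75, 3.375, 4.
f(2.125) = 8/41, f(2.75) = 4/23, f(3.375) = 8/51, f(4) = 1/7.
Sum = Δs · [f(2.125) + f(2.75) + f(3.375) + f(4)].
Sum ≈ 0.4180.

0.4180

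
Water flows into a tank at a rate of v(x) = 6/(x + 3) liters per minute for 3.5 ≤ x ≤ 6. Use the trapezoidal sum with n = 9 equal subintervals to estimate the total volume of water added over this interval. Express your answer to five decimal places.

Δx = (6 − 3.5)/9 = 5/18.
v(3.5) = 12/13, v(34/9) = 54/61, v(73/18) = 108/127, v(13/3) = 9/11, v(83/18) = 108/137, v(44/9) = 54/71, v(31/6) = 36/49, v(49/9) = 27/38, v(103/18) = 108/157, v(6) = 2/3.
T_9 = (Δx/2)·[v(x_0) + 2v(x_1) + ... + 2v(x_{8}) + v(x_9)].
Sum ≈ 1.95297.

1.95297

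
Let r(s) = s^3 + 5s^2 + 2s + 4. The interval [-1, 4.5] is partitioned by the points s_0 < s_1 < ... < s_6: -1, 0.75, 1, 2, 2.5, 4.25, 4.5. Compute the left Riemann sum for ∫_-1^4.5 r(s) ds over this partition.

185.359375

Subinterval widths: 1.75, 0.25, 1, 0.5, 1.75, 0.25.
Left endpoints: -1, 0.75, 1, 2, 2.5, 4.25.
r(-1) = 6, r(0.75) = 8.734375, r(1) = 12, r(2) = 36, r(2.5) = 55.875, r(4.25) = 179.578125.
Sum = Σ Δs_i · r(s_i).
Sum = 185.359375.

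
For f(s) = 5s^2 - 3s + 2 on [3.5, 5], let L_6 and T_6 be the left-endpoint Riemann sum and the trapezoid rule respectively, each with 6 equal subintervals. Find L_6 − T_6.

-7.40625

L_6 = 113.421875.
T_6 = 120.828125.
L_6 − T_6 = -7.40625.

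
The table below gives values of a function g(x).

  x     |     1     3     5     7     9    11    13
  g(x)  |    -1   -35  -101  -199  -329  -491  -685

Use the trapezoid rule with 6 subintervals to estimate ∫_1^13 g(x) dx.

Δx = 2.
T_6 = (2/2)·[(-1) + 2·(-35) + 2·(-101) + 2·(-199) + 2·(-329) + 2·(-491) + (-685)] = -2996.

-2996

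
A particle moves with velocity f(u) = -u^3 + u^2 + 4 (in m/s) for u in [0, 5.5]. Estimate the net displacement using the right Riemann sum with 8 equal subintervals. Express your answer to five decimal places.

Δu = (5.5 − 0)/8 = 0.6875.
Right endpoints: 0.6875, 1.375, 2.0625, 2.75, 3.4375, 4.125, 4.8125, 5.5.
f(0.6875) = 16989/4096, f(1.375) = 1685/512, f(2.0625) = -2129/4096, f(2.75) = -9.234375, f(3.4375) = -101591/4096, f(4.125) = -25177/512, f(4.8125) = -345285/4096, f(5.5) = -132.125.
Sum = Δu · [f(0.6875) + f(1.375) + f(2.0625) + ...].
Sum ≈ -201.24146.

-201.24146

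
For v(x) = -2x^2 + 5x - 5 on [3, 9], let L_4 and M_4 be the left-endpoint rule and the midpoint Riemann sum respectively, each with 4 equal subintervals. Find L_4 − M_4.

L_4 = -237.
M_4 = -315.75.
L_4 − M_4 = 78.75.

78.75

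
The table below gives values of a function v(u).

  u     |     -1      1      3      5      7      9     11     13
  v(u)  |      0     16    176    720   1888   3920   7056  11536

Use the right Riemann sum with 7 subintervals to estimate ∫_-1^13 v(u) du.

Δu = 2.
Sum = 2·[16 + 176 + 720 + 1888 + 3920 + 7056 + 11536] = 50624.

50624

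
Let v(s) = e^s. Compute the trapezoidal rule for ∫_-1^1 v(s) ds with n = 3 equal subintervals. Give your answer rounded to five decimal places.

2.43682

Δs = (1 − (-1))/3 = 2/3.
v(-1) ≈ 0.36788, v(-1/3) ≈ 0.71653, v(1/3) ≈ 1.39561, v(1) ≈ 2.71828.
T_3 = (Δs/2)·[v(s_0) + 2v(s_1) + 2v(s_2) + v(s_3)].
Sum ≈ 2.43682.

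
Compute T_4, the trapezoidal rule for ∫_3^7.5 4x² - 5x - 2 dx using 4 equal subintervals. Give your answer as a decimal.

403.171875

Δx = (7.5 − 3)/4 = 1.125.
f(3) = 19, f(4.125) = 45.4375, f(5.25) = 82, f(6.375) = 128.6875, f(7.5) = 185.5.
T_4 = (Δx/2)·[f(x_0) + 2f(x_1) + 2f(x_2) + 2f(x_3) + f(x_4)].
Sum = 403.171875.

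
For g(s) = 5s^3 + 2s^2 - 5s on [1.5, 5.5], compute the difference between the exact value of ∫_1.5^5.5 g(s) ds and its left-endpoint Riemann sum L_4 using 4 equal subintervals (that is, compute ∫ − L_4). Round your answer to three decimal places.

Exact integral: ∫_1.5^5.5 g(s) ds ≈ 1176.16667.
L_4 = 787.
Error ≈ 1176.16667 − 787 ≈ 389.167.

389.167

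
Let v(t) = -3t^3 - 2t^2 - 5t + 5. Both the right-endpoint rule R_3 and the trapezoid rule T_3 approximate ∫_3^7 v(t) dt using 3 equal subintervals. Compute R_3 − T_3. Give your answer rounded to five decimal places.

R_3 ≈ -2785.0370370.
T_3 ≈ -2086.3703704.
R_3 − T_3 ≈ -698.66667.

-698.66667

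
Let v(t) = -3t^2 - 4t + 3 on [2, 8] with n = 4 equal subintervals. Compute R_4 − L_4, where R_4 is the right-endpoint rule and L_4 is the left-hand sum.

R_4 = -765.75.
L_4 = -459.75.
R_4 − L_4 = -306.

-306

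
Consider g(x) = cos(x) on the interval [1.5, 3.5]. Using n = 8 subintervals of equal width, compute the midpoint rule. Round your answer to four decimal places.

-1.3518

Δx = (3.5 − 1.5)/8 = 0.25.
Midpoints: 1.625, 1.875, 2.125, 2.375, 2.625, 2.875, 3.125, 3.375.
g(1.625) ≈ -0.0542, g(1.875) ≈ -0.2995, g(2.125) ≈ -0.5263, g(2.375) ≈ -0.7203, g(2.625) ≈ -0.8695, g(2.875) ≈ -0.9647, g(3.125) ≈ -0.9999, g(3.375) ≈ -0.9729.
Sum = Δx · [g(1.625) + g(1.875) + g(2.125) + ...].
Sum ≈ -1.3518.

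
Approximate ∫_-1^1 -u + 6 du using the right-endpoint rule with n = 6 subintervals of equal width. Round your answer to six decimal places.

Δu = (1 − (-1))/6 = 1/3.
Right endpoints: -2/3, -1/3, 0, 1/3, 2/3, 1.
f(-2/3) = 20/3, f(-1/3) = 19/3, f(0) = 6, f(1/3) = 17/3, f(2/3) = 16/3, f(1) = 5.
Sum = Δu · [f(-2/3) + f(-1/3) + f(0) + ...].
Sum ≈ 11.666667.

11.666667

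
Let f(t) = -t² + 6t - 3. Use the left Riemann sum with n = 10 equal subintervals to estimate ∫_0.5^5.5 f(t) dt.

Δt = (5.5 − 0.5)/10 = 0.5.
Left endpoints: 0.5, 1, 1.5, 2, 2.5, 3, 3.5, 4, 4.5, 5.
f(0.5) = -0.25, f(1) = 2, f(1.5) = 3.75, f(2) = 5, f(2.5) = 5.75, f(3) = 6, f(3.5) = 5.75, f(4) = 5, f(4.5) = 3.75, f(5) = 2.
Sum = Δt · [f(0.5) + f(1) + f(1.5) + ...].
Sum = 19.375.

19.375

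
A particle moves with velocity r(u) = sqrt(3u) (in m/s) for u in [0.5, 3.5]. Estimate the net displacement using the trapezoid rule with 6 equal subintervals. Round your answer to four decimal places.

7.1370

Δu = (3.5 − 0.5)/6 = 0.5.
r(0.5) ≈ 1.2247, r(1) ≈ 1.7321, r(1.5) ≈ 2.1213, r(2) ≈ 2.4495, r(2.5) ≈ 2.7386, r(3) ≈ 3.0000, r(3.5) ≈ 3.2404.
T_6 = (Δu/2)·[r(u_0) + 2r(u_1) + ... + 2r(u_{5}) + r(u_6)].
Sum ≈ 7.1370.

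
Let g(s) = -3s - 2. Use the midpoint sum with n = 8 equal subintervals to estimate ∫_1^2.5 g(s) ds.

Δs = (2.5 − 1)/8 = 0.1875.
Midpoints: 1.09375, 1.28125, 1.46875, 1.65625, 1.84375, 2.03125, 2.21875, 2.40625.
g(1.09375) = -5.28125, g(1.28125) = -5.84375, g(1.46875) = -6.40625, g(1.65625) = -6.96875, g(1.84375) = -7.53125, g(2.03125) = -8.09375, g(2.21875) = -8.65625, g(2.40625) = -9.21875.
Sum = Δs · [g(1.09375) + g(1.28125) + g(1.46875) + ...].
Sum = -10.875.

-10.875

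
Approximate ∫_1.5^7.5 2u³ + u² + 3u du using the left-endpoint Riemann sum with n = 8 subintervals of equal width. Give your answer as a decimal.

Δu = (7.5 − 1.5)/8 = 0.75.
Left endpoints: 1.5, 2.25, 3, 3.75, 4.5, 5.25, 6, 6.75.
f(1.5) = 13.5, f(2.25) = 34.59375, f(3) = 72, f(3.75) = 130.78125, f(4.5) = 216, f(5.25) = 332.71875, f(6) = 486, f(6.75) = 680.90625.
Sum = Δu · [f(1.5) + f(2.25) + f(3) + ...].
Sum = 1474.875.

1474.875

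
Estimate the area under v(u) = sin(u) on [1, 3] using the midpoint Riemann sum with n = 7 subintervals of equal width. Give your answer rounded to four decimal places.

1.5355

Δu = (3 − 1)/7 = 2/7.
Midpoints: 8/7, 10/7, 12/7, 2, 16/7, 18/7, 20/7.
v(8/7) ≈ 0.9098, v(10/7) ≈ 0.9899, v(12/7) ≈ 0.9897, v(2) ≈ 0.9093, v(16/7) ≈ 0.7551, v(18/7) ≈ 0.5398, v(20/7) ≈ 0.2806.
Sum = Δu · [v(8/7) + v(10/7) + v(12/7) + ...].
Sum ≈ 1.5355.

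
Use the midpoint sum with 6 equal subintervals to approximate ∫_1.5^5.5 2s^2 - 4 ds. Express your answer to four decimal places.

92.3704

Δs = (5.5 − 1.5)/6 = 2/3.
Midpoints: 11/6, 2.5, 19/6, 23/6, 4.5, 31/6.
f(11/6) = 49/18, f(2.5) = 8.5, f(19/6) = 289/18, f(23/6) = 457/18, f(4.5) = 36.5, f(31/6) = 889/18.
Sum = Δs · [f(11/6) + f(2.5) + f(19/6) + ...].
Sum ≈ 92.3704.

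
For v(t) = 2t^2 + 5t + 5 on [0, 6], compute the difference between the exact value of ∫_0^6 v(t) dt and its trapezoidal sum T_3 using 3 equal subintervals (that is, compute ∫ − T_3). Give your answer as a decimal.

Exact integral: ∫_0^6 v(t) dt = 264.
T_3 = 272.
Error = 264 − 272 = -8.

-8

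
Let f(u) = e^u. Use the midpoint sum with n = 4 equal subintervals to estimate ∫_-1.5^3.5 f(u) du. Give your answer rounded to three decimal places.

Δu = (3.5 − (-1.5))/4 = 1.25.
Midpoints: -0.875, 0.375, 1.625, 2.875.
f(-0.875) ≈ 0.417, f(0.375) ≈ 1.455, f(1.625) ≈ 5.078, f(2.875) ≈ 17.725.
Sum = Δu · [f(-0.875) + f(0.375) + f(1.625) + f(2.875)].
Sum ≈ 30.845.

30.845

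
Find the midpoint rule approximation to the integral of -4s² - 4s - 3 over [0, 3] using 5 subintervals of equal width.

-62.64

Δs = (3 − 0)/5 = 0.6.
Midpoints: 0.3, 0.9, 1.5, 2.1, 2.7.
f(0.3) = -4.56, f(0.9) = -9.84, f(1.5) = -18, f(2.1) = -29.04, f(2.7) = -42.96.
Sum = Δs · [f(0.3) + f(0.9) + f(1.5) + f(2.1) + f(2.7)].
Sum = -62.64.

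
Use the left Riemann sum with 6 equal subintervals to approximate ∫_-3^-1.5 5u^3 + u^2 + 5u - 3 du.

-123.79296875

Δu = (-1.5 − (-3))/6 = 0.25.
Left endpoints: -3, -2.75, -2.5, -2.25, -2, -1.75.
f(-3) = -144, f(-2.75) = -113.171875, f(-2.5) = -87.375, f(-2.25) = -66.140625, f(-2) = -49, f(-1.75) = -35.484375.
Sum = Δu · [f(-3) + f(-2.75) + f(-2.5) + ...].
Sum = -123.79296875.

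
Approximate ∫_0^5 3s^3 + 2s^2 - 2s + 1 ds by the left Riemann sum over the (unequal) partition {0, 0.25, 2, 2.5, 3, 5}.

231.61328125

Subinterval widths: 0.25, 1.75, 0.5, 0.5, 2.
Left endpoints: 0, 0.25, 2, 2.5, 3.
f(0) = 1, f(0.25) = 0.671875, f(2) = 29, f(2.5) = 55.375, f(3) = 94.
Sum = Σ Δs_i · f(s_i).
Sum = 231.61328125.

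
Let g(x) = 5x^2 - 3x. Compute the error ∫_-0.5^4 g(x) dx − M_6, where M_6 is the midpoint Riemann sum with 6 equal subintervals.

Exact integral: ∫_-0.5^4 g(x) dx = 83.25.
M_6 = 82.1953125.
Error = 83.25 − 82.1953125 = 1.0546875.

1.0546875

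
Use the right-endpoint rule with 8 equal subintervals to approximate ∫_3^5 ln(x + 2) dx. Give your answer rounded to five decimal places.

Δx = (5 − 3)/8 = 0.25.
Right endpoints: 3.25, 3.5, 3.75, 4, 4.25, 4.5, 4.75, 5.
f(3.25) ≈ 1.65823, f(3.5) ≈ 1.70475, f(3.75) ≈ 1.74920, f(4) ≈ 1.79176, f(4.25) ≈ 1.83258, f(4.5) ≈ 1.87180, f(4.75) ≈ 1.90954, f(5) ≈ 1.94591.
Sum = Δx · [f(3.25) + f(3.5) + f(3.75) + ...].
Sum ≈ 3.61594.

3.61594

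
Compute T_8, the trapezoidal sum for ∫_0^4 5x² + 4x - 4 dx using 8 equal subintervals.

123.5

Δx = (4 − 0)/8 = 0.5.
f(0) = -4, f(0.5) = -0.75, f(1) = 5, f(1.5) = 13.25, f(2) = 24, f(2.5) = 37.25, f(3) = 53, f(3.5) = 71.25, f(4) = 92.
T_8 = (Δx/2)·[f(x_0) + 2f(x_1) + ... + 2f(x_{7}) + f(x_8)].
Sum = 123.5.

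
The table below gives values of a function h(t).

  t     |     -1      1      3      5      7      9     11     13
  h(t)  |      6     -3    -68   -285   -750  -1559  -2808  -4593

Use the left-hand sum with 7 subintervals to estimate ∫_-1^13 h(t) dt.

-10934

Δt = 2.
Sum = 2·[6 + (-3) + (-68) + (-285) + (-750) + (-1559) + (-2808)] = -10934.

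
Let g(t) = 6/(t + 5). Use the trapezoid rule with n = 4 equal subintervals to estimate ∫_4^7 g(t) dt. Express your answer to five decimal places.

Δt = (7 − 4)/4 = 0.75.
g(4) = 2/3, g(4.75) = 8/13, g(5.5) = 4/7, g(6.25) = 8/15, g(7) = 0.5.
T_4 = (Δt/2)·[g(t_0) + 2g(t_1) + 2g(t_2) + 2g(t_3) + g(t_4)].
Sum ≈ 1.72761.

1.72761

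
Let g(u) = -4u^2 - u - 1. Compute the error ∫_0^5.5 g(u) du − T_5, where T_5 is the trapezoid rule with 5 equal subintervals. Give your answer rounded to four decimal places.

4.4367

Exact integral: ∫_0^5.5 g(u) du ≈ -242.458333.
T_5 = -246.895.
Error ≈ -242.458333 − (-246.895) ≈ 4.4367.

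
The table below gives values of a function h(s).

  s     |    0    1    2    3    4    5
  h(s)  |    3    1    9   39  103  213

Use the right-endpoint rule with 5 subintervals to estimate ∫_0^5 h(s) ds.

Δs = 1.
Sum = 1·[1 + 9 + 39 + 103 + 213] = 365.

365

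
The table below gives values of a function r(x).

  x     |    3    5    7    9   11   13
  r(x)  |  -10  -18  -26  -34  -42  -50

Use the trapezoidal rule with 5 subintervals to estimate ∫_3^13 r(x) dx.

Δx = 2.
T_5 = (2/2)·[(-10) + 2·(-18) + 2·(-26) + 2·(-34) + 2·(-42) + (-50)] = -300.

-300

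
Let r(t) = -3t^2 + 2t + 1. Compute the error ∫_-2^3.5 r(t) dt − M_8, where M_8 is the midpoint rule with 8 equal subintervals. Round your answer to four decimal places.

Exact integral: ∫_-2^3.5 r(t) dt = -37.125.
M_8 ≈ -36.475098.
Error ≈ -37.125 − (-36.475098) ≈ -0.6499.

-0.6499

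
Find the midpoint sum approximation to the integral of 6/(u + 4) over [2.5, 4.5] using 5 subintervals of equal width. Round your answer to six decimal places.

Δu = (4.5 − 2.5)/5 = 0.4.
Midpoints: 2.7, 3.1, 3.5, 3.9, 4.3.
f(2.7) = 60/67, f(3.1) = 60/71, f(3.5) = 0.8, f(3.9) = 60/79, f(4.3) = 60/83.
Sum = Δu · [f(2.7) + f(3.1) + f(3.5) + f(3.9) + f(4.3)].
Sum ≈ 1.609191.

1.609191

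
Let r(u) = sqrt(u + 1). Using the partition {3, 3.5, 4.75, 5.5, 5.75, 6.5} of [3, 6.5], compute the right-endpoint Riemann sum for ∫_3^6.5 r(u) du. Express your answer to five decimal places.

Subinterval widths: 0.5, 1.25, 0.75, 0.25, 0.75.
Right endpoints: 3.5, 4.75, 5.5, 5.75, 6.5.
r(3.5) ≈ 2.12132, r(4.75) ≈ 2.39792, r(5.5) ≈ 2.54951, r(5.75) ≈ 2.59808, r(6.5) ≈ 2.73861.
Sum = Σ Δu_i · r(u_i).
Sum ≈ 8.67367.

8.67367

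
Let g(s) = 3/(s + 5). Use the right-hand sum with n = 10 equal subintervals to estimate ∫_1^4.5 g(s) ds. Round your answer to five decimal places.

1.34687

Δs = (4.5 − 1)/10 = 0.35.
Right endpoints: 1.35, 1.7, 2.05, 2.4, 2.75, 3.1, 3.45, 3.8, 4.15, 4.5.
g(1.35) = 60/127, g(1.7) = 30/67, g(2.05) = 20/47, g(2.4) = 15/37, g(2.75) = 12/31, g(3.1) = 10/27, g(3.45) = 60/169, g(3.8) = 15/44, g(4.15) = 20/61, g(4.5) = 6/19.
Sum = Δs · [g(1.35) + g(1.7) + g(2.05) + ...].
Sum ≈ 1.34687.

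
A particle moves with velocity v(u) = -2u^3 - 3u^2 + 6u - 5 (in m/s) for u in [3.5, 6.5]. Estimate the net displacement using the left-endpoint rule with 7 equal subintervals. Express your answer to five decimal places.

-862.53061

Δu = (6.5 − 3.5)/7 = 3/7.
Left endpoints: 3.5, 55/14, 61/14, 67/14, 73/14, 79/14, 85/14.
v(3.5) = -106.5, v(55/14) = -51105/343, v(61/14) = -138057/686, v(67/14) = -90624/343, v(73/14) = -232431/686, v(79/14) = -146127/343, v(85/14) = -361365/686.
Sum = Δu · [v(3.5) + v(55/14) + v(61/14) + ...].
Sum ≈ -862.53061.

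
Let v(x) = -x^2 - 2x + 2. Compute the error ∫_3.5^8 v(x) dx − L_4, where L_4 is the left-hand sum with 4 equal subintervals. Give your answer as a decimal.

Exact integral: ∫_3.5^8 v(x) dx = -199.125.
L_4 = -165.90234375.
Error = -199.125 − (-165.90234375) = -33.22265625.

-33.22265625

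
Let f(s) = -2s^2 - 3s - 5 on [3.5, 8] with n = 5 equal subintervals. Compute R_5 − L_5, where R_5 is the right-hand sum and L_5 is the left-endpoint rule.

R_5 = -466.74.
L_5 = -361.44.
R_5 − L_5 = -105.3.

-105.3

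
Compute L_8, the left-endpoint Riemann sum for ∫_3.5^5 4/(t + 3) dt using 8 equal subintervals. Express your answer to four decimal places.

0.8415

Δt = (5 − 3.5)/8 = 0.1875.
Left endpoints: 3.5, 3.6875, 3.875, 4.0625, 4.25, 4.4375, 4.625, 4.8125.
f(3.5) = 8/13, f(3.6875) = 64/107, f(3.875) = 32/55, f(4.0625) = 64/113, f(4.25) = 16/29, f(4.4375) = 64/119, f(4.625) = 32/61, f(4.8125) = 0.512.
Sum = Δt · [f(3.5) + f(3.6875) + f(3.875) + ...].
Sum ≈ 0.8415.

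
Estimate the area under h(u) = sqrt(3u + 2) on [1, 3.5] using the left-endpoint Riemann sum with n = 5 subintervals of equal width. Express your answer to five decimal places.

7.00642

Δu = (3.5 − 1)/5 = 0.5.
Left endpoints: 1, 1.5, 2, 2.5, 3.
h(1) ≈ 2.23607, h(1.5) ≈ 2.54951, h(2) ≈ 2.82843, h(2.5) ≈ 3.08221, h(3) ≈ 3.31662.
Sum = Δu · [h(1) + h(1.5) + h(2) + h(2.5) + h(3)].
Sum ≈ 7.00642.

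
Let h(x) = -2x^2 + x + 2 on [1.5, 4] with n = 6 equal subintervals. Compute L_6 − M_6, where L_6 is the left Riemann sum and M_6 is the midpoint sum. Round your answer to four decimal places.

4.9913

L_6 ≈ -23.478009.
M_6 ≈ -28.469329.
L_6 − M_6 ≈ 4.9913.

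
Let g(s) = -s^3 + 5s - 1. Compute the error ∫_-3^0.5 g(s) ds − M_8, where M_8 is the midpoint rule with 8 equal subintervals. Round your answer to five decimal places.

0.20935

Exact integral: ∫_-3^0.5 g(s) ds = -5.140625.
M_8 ≈ -5.3499756.
Error ≈ -5.140625 − (-5.3499756) ≈ 0.20935.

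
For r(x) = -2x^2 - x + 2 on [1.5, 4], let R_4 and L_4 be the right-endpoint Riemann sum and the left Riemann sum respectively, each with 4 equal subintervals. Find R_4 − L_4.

-18.75

R_4 = -51.9921875.
L_4 = -33.2421875.
R_4 − L_4 = -18.75.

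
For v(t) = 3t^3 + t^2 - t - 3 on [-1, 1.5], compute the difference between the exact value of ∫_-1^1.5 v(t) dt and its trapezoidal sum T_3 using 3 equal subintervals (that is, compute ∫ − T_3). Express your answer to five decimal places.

Exact integral: ∫_-1^1.5 v(t) dt ≈ -3.6197917.
T_3 ≈ -2.6793981.
Error ≈ -3.6197917 − (-2.6793981) ≈ -0.94039.

-0.94039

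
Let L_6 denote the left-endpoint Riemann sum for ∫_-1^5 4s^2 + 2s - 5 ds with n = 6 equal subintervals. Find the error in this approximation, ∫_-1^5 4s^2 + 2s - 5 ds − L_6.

50

Exact integral: ∫_-1^5 f(s) ds = 162.
L_6 = 112.
Error = 162 − 112 = 50.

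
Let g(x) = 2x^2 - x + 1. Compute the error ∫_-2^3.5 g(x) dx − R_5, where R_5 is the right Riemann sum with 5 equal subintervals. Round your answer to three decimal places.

Exact integral: ∫_-2^3.5 g(x) dx ≈ 35.29167.
R_5 = 43.56.
Error ≈ 35.29167 − 43.56 ≈ -8.268.

-8.268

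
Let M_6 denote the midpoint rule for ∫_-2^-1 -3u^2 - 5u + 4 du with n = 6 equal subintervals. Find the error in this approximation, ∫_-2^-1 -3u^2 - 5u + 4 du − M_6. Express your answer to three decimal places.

-0.007

Exact integral: ∫_-2^-1 f(u) du = 4.5.
M_6 ≈ 4.50694.
Error ≈ 4.5 − 4.50694 ≈ -0.007.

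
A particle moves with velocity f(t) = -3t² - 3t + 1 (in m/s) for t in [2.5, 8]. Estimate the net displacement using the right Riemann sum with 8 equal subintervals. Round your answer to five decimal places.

Δt = (8 − 2.5)/8 = 0.6875.
Right endpoints: 3.1875, 3.875, 4.5625, 5.25, 5.9375, 6.625, 7.3125, 8.
f(3.1875) = -39.04296875, f(3.875) = -55.671875, f(4.5625) = -75.13671875, f(5.25) = -97.4375, f(5.9375) = -122.57421875, f(6.625) = -150.546875, f(7.3125) = -181.35546875, f(8) = -215.
Sum = Δt · [f(3.1875) + f(3.875) + f(4.5625) + ...].
Sum ≈ -644.02637.

-644.02637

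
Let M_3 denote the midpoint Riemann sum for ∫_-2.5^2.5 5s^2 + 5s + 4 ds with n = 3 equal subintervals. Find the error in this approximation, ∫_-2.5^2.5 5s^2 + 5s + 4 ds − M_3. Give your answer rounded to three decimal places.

Exact integral: ∫_-2.5^2.5 f(s) ds ≈ 72.08333.
M_3 ≈ 66.29630.
Error ≈ 72.08333 − 66.29630 ≈ 5.787.

5.787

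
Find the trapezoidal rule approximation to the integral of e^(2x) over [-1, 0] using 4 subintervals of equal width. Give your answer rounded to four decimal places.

Δx = (0 − (-1))/4 = 0.25.
f(-1) ≈ 0.1353, f(-0.75) ≈ 0.2231, f(-0.5) ≈ 0.3679, f(-0.25) ≈ 0.6065, f(0) ≈ 1.0000.
T_4 = (Δx/2)·[f(x_0) + 2f(x_1) + 2f(x_2) + 2f(x_3) + f(x_4)].
Sum ≈ 0.4413.

0.4413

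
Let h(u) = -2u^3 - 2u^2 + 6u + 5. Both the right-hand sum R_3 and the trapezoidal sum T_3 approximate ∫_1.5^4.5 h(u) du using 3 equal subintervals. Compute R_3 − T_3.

R_3 = -298.75.
T_3 = -202.
R_3 − T_3 = -96.75.

-96.75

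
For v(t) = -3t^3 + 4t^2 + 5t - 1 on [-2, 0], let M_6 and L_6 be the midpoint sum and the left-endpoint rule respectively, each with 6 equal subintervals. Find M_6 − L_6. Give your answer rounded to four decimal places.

M_6 ≈ 10.425926.
L_6 ≈ 16.148148.
M_6 − L_6 ≈ -5.7222.

-5.7222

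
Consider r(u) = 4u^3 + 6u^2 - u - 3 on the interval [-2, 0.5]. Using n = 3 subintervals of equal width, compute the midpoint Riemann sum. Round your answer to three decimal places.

-4.878

Δu = (0.5 − (-2))/3 = 5/6.
Midpoints: -19/12, -0.75, 1/12.
r(-19/12) = -973/432, r(-0.75) = -0.5625, r(1/12) = -1313/432.
Sum = Δu · [r(-19/12) + r(-0.75) + r(1/12)].
Sum ≈ -4.878.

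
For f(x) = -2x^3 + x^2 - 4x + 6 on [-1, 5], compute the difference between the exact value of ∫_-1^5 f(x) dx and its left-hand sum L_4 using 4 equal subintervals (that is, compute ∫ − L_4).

-164.25

Exact integral: ∫_-1^5 f(x) dx = -282.
L_4 = -117.75.
Error = -282 − (-117.75) = -164.25.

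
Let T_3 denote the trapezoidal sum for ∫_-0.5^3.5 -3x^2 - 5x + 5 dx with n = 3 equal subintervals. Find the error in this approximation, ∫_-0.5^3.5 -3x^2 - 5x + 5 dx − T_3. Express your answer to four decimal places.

Exact integral: ∫_-0.5^3.5 f(x) dx = -53.
T_3 ≈ -56.555556.
Error ≈ -53 − (-56.555556) ≈ 3.5556.

3.5556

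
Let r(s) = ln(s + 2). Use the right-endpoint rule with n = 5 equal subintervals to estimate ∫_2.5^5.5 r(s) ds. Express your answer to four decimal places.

5.4940

Δs = (5.5 − 2.5)/5 = 0.6.
Right endpoints: 3.1, 3.7, 4.3, 4.9, 5.5.
r(3.1) ≈ 1.6292, r(3.7) ≈ 1.7405, r(4.3) ≈ 1.8405, r(4.9) ≈ 1.9315, r(5.5) ≈ 2.0149.
Sum = Δs · [r(3.1) + r(3.7) + r(4.3) + r(4.9) + r(5.5)].
Sum ≈ 5.4940.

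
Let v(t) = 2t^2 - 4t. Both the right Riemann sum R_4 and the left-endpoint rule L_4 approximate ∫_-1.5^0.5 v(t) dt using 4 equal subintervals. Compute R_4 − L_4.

R_4 = 3.5.
L_4 = 9.5.
R_4 − L_4 = -6.

-6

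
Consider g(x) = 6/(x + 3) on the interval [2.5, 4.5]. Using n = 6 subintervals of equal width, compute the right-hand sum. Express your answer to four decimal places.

1.8133

Δx = (4.5 − 2.5)/6 = 1/3.
Right endpoints: 17/6, 19/6, 3.5, 23/6, 25/6, 4.5.
g(17/6) = 36/35, g(19/6) = 36/37, g(3.5) = 12/13, g(23/6) = 36/41, g(25/6) = 36/43, g(4.5) = 0.8.
Sum = Δx · [g(17/6) + g(19/6) + g(3.5) + ...].
Sum ≈ 1.8133.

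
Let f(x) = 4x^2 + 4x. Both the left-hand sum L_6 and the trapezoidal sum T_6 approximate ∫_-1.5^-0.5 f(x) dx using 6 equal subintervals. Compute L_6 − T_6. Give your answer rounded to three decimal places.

L_6 ≈ 0.68519.
T_6 ≈ 0.35185.
L_6 − T_6 ≈ 0.333.

0.333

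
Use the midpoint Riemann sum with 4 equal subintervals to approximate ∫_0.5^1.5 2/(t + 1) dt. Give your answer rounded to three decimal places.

Δt = (1.5 − 0.5)/4 = 0.25.
Midpoints: 0.625, 0.875, 1.125, 1.375.
f(0.625) = 16/13, f(0.875) = 16/15, f(1.125) = 16/17, f(1.375) = 16/19.
Sum = Δt · [f(0.625) + f(0.875) + f(1.125) + f(1.375)].
Sum ≈ 1.020.

1.020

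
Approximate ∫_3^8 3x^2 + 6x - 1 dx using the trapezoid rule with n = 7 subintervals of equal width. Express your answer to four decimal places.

Δx = (8 − 3)/7 = 5/7.
f(3) = 44, f(26/7) = 3071/49, f(31/7) = 4136/49, f(36/7) = 5351/49, f(41/7) = 6716/49, f(46/7) = 8231/49, f(51/7) = 9896/49, f(8) = 239.
T_7 = (Δx/2)·[f(x_0) + 2f(x_1) + ... + 2f(x_{6}) + f(x_7)].
Sum ≈ 646.2755.

646.2755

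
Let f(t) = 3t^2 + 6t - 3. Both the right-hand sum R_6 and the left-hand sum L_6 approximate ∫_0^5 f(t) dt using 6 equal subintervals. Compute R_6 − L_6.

R_6 ≈ 230.486111.
L_6 ≈ 142.986111.
R_6 − L_6 = 87.5.

87.5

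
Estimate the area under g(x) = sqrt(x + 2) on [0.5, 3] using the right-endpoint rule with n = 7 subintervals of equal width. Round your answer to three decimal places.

Δx = (3 − 0.5)/7 = 5/14.
Right endpoints: 6/7, 17/14, 11/7, 27/14, 16/7, 37/14, 3.
g(6/7) ≈ 1.690, g(17/14) ≈ 1.793, g(11/7) ≈ 1.890, g(27/14) ≈ 1.982, g(16/7) ≈ 2.070, g(37/14) ≈ 2.155, g(3) ≈ 2.236.
Sum = Δx · [g(6/7) + g(17/14) + g(11/7) + ...].
Sum ≈ 4.934.

4.934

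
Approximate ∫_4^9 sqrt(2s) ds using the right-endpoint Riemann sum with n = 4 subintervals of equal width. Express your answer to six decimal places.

Δs = (9 − 4)/4 = 1.25.
Right endpoints: 5.25, 6.5, 7.75, 9.
f(5.25) ≈ 3.240370, f(6.5) ≈ 3.605551, f(7.75) ≈ 3.937004, f(9) ≈ 4.242641.
Sum = Δs · [f(5.25) + f(6.5) + f(7.75) + f(9)].
Sum ≈ 18.781958.

18.781958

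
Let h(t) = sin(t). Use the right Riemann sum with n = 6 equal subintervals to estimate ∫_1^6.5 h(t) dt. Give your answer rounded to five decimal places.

-0.69238

Δt = (6.5 − 1)/6 = 11/12.
Right endpoints: 23/12, 17/6, 3.75, 14/3, 67/12, 6.5.
h(23/12) ≈ 0.94078, h(17/6) ≈ 0.30340, h(3.75) ≈ -0.57156, h(14/3) ≈ -0.99895, h(67/12) ≈ -0.64410, h(6.5) ≈ 0.21512.
Sum = Δt · [h(23/12) + h(17/6) + h(3.75) + ...].
Sum ≈ -0.69238.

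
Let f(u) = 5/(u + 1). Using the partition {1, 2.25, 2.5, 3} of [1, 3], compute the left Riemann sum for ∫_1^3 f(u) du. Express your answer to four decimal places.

4.2239

Subinterval widths: 1.25, 0.25, 0.5.
Left endpoints: 1, 2.25, 2.5.
f(1) = 2.5, f(2.25) = 20/13, f(2.5) = 10/7.
Sum = Σ Δu_i · f(u_i).
Sum ≈ 4.2239.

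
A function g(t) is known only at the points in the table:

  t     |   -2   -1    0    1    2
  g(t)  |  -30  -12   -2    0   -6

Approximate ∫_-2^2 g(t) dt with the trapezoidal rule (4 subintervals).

Δt = 1.
T_4 = (1/2)·[(-30) + 2·(-12) + 2·(-2) + 2·0 + (-6)] = -32.

-32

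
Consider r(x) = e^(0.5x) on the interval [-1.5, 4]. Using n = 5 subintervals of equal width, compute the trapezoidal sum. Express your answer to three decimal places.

14.180

Δx = (4 − (-1.5))/5 = 1.1.
r(-1.5) ≈ 0.472, r(-0.4) ≈ 0.819, r(0.7) ≈ 1.419, r(1.8) ≈ 2.460, r(2.9) ≈ 4.263, r(4) ≈ 7.389.
T_5 = (Δx/2)·[r(x_0) + 2r(x_1) + ... + 2r(x_{4}) + r(x_5)].
Sum ≈ 14.180.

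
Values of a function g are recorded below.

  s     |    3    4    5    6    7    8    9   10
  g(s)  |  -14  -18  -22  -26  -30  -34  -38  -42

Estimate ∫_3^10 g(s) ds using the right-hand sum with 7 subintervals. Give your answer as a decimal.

Δs = 1.
Sum = 1·[(-18) + (-22) + (-26) + (-30) + (-34) + (-38) + (-42)] = -210.

-210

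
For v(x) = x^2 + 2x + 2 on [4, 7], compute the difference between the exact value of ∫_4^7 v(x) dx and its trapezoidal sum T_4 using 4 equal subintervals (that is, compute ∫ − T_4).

-0.28125

Exact integral: ∫_4^7 v(x) dx = 132.
T_4 = 132.28125.
Error = 132 − 132.28125 = -0.28125.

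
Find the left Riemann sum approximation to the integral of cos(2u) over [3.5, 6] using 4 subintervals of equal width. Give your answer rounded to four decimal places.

Δu = (6 − 3.5)/4 = 0.625.
Left endpoints: 3.5, 4.125, 4.75, 5.375.
f(3.5) ≈ 0.7539, f(4.125) ≈ -0.3857, f(4.75) ≈ -0.9972, f(5.375) ≈ -0.2431.
Sum = Δu · [f(3.5) + f(4.125) + f(4.75) + f(5.375)].
Sum ≈ -0.5451.

-0.5451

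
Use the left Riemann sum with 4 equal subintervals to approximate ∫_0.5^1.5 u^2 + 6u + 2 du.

8.09375

Δu = (1.5 − 0.5)/4 = 0.25.
Left endpoints: 0.5, 0.75, 1, 1.25.
f(0.5) = 5.25, f(0.75) = 7.0625, f(1) = 9, f(1.25) = 11.0625.
Sum = Δu · [f(0.5) + f(0.75) + f(1) + f(1.25)].
Sum = 8.09375.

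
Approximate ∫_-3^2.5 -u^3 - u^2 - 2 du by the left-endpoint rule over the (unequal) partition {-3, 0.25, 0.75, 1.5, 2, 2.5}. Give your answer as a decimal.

37.91015625

Subinterval widths: 3.25, 0.5, 0.75, 0.5, 0.5.
Left endpoints: -3, 0.25, 0.75, 1.5, 2.
f(-3) = 16, f(0.25) = -2.078125, f(0.75) = -2.984375, f(1.5) = -7.625, f(2) = -14.
Sum = Σ Δu_i · f(u_i).
Sum = 37.91015625.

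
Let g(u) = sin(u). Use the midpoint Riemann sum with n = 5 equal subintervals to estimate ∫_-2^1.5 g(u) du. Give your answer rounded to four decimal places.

-0.4970

Δu = (1.5 − (-2))/5 = 0.7.
Midpoints: -1.65, -0.95, -0.25, 0.45, 1.15.
g(-1.65) ≈ -0.9969, g(-0.95) ≈ -0.8134, g(-0.25) ≈ -0.2474, g(0.45) ≈ 0.4350, g(1.15) ≈ 0.9128.
Sum = Δu · [g(-1.65) + g(-0.95) + g(-0.25) + g(0.45) + g(1.15)].
Sum ≈ -0.4970.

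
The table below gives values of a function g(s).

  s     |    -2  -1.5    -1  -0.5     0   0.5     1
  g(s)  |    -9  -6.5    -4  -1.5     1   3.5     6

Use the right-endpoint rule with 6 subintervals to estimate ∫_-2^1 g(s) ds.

-0.75

Δs = 0.5.
Sum = 0.5·[(-6.5) + (-4) + (-1.5) + 1 + 3.5 + 6] = -0.75.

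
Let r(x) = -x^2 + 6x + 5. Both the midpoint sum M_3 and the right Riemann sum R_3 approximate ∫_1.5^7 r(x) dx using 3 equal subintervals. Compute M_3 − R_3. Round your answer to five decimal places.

M_3 ≈ 56.0821759.
R_3 ≈ 38.8564815.
M_3 − R_3 ≈ 17.22569.

17.22569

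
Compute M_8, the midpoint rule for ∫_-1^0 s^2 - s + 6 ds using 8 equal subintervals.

Δs = (0 − (-1))/8 = 0.125.
Midpoints: -0.9375, -0.8125, -0.6875, -0.5625, -0.4375, -0.3125, -0.1875, -0.0625.
f(-0.9375) = 7.81640625, f(-0.8125) = 7.47265625, f(-0.6875) = 7.16015625, f(-0.5625) = 6.87890625, f(-0.4375) = 6.62890625, f(-0.3125) = 6.41015625, f(-0.1875) = 6.22265625, f(-0.0625) = 6.06640625.
Sum = Δs · [f(-0.9375) + f(-0.8125) + f(-0.6875) + ...].
Sum = 6.83203125.

6.83203125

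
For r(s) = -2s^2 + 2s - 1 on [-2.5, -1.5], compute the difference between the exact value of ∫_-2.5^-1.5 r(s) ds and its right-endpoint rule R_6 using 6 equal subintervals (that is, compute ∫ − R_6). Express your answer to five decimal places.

Exact integral: ∫_-2.5^-1.5 r(s) ds ≈ -13.1666667.
R_6 ≈ -12.3425926.
Error ≈ -13.1666667 − (-12.3425926) ≈ -0.82407.

-0.82407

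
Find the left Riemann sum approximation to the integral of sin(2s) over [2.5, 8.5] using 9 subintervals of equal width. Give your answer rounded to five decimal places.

Δs = (8.5 − 2.5)/9 = 2/3.
Left endpoints: 2.5, 19/6, 23/6, 4.5, 31/6, 35/6, 6.5, 43/6, 47/6.
f(2.5) ≈ -0.95892, f(19/6) ≈ 0.05013, f(23/6) ≈ 0.98251, f(4.5) ≈ 0.41212, f(31/6) ≈ -0.78862, f(35/6) ≈ -0.78314, f(6.5) ≈ 0.42017, f(43/6) ≈ 0.98082, f(47/6) ≈ 0.04128.
Sum = Δs · [f(2.5) + f(19/6) + f(23/6) + ...].
Sum ≈ 0.23756.

0.23756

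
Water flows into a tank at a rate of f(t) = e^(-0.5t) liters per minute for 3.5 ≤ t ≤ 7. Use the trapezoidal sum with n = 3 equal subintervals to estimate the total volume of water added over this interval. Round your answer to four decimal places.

Δt = (7 − 3.5)/3 = 7/6.
f(3.5) ≈ 0.1738, f(14/3) ≈ 0.0970, f(35/6) ≈ 0.0541, f(7) ≈ 0.0302.
T_3 = (Δt/2)·[f(t_0) + 2f(t_1) + 2f(t_2) + f(t_3)].
Sum ≈ 0.2952.

0.2952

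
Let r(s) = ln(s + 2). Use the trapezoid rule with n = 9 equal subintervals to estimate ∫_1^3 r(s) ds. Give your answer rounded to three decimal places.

2.751

Δs = (3 − 1)/9 = 2/9.
r(1) ≈ 1.099, r(11/9) ≈ 1.170, r(13/9) ≈ 1.237, r(5/3) ≈ 1.299, r(17/9) ≈ 1.358, r(19/9) ≈ 1.414, r(7/3) ≈ 1.466, r(23/9) ≈ 1.516, r(25/9) ≈ 1.564, r(3) ≈ 1.609.
T_9 = (Δs/2)·[r(s_0) + 2r(s_1) + ... + 2r(s_{8}) + r(s_9)].
Sum ≈ 2.751.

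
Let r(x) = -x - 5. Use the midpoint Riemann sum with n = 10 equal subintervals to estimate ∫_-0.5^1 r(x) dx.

Δx = (1 − (-0.5))/10 = 0.15.
Midpoints: -0.425, -0.275, -0.125, 0.025, 0.175, 0.325, 0.475, 0.625, 0.775, 0.925.
r(-0.425) = -4.575, r(-0.275) = -4.725, r(-0.125) = -4.875, r(0.025) = -5.025, r(0.175) = -5.175, r(0.325) = -5.325, r(0.475) = -5.475, r(0.625) = -5.625, r(0.775) = -5.775, r(0.925) = -5.925.
Sum = Δx · [r(-0.425) + r(-0.275) + r(-0.125) + ...].
Sum = -7.875.

-7.875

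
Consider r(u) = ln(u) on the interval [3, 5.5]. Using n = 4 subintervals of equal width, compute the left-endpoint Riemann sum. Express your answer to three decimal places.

Δu = (5.5 − 3)/4 = 0.625.
Left endpoints: 3, 3.625, 4.25, 4.875.
r(3) ≈ 1.099, r(3.625) ≈ 1.288, r(4.25) ≈ 1.447, r(4.875) ≈ 1.584.
Sum = Δu · [r(3) + r(3.625) + r(4.25) + r(4.875)].
Sum ≈ 3.386.

3.386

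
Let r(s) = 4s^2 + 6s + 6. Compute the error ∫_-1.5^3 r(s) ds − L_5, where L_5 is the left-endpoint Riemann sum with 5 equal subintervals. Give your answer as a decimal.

Exact integral: ∫_-1.5^3 r(s) ds = 87.75.
L_5 = 65.88.
Error = 87.75 − 65.88 = 21.87.

21.87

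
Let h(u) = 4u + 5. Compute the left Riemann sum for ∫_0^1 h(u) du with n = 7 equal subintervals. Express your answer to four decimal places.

6.7143

Δu = (1 − 0)/7 = 1/7.
Left endpoints: 0, 1/7, 2/7, 3/7, 4/7, 5/7, 6/7.
h(0) = 5, h(1/7) = 39/7, h(2/7) = 43/7, h(3/7) = 47/7, h(4/7) = 51/7, h(5/7) = 55/7, h(6/7) = 59/7.
Sum = Δu · [h(0) + h(1/7) + h(2/7) + ...].
Sum ≈ 6.7143.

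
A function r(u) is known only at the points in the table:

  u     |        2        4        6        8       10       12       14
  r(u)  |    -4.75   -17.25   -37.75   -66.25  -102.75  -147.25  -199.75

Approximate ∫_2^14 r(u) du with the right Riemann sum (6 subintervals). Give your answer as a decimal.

-1142

Δu = 2.
Sum = 2·[(-17.25) + (-37.75) + (-66.25) + (-102.75) + (-147.25) + (-199.75)] = -1142.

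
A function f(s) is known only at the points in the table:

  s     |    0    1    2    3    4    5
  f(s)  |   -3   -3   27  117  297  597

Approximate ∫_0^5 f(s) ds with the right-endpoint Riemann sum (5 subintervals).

Δs = 1.
Sum = 1·[(-3) + 27 + 117 + 297 + 597] = 1035.

1035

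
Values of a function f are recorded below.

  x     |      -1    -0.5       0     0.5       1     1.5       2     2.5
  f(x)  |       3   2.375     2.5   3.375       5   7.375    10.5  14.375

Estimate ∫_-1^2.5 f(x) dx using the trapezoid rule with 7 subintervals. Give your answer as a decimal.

Δx = 0.5.
T_7 = (0.5/2)·[3 + 2·2.375 + 2·2.5 + 2·3.375 + 2·5 + 2·7.375 + 2·10.5 + 14.375] = 19.90625.

19.90625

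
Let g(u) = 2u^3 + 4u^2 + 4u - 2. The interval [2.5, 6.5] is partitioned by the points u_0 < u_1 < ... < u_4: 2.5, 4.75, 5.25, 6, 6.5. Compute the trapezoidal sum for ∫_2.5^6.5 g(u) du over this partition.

1335.4453125

Subinterval widths: 2.25, 0.5, 0.75, 0.5.
g(2.5) = 64.25, g(4.75) = 321.59375, g(5.25) = 418.65625, g(6) = 598, g(6.5) = 742.25.
On each subinterval the trapezoid contributes (Δu_i/2)·[g(u_{i-1}) + g(u_i)].
Sum = 1335.4453125.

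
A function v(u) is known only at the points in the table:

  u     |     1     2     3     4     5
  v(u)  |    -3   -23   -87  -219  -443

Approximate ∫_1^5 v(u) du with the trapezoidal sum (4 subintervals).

-552

Δu = 1.
T_4 = (1/2)·[(-3) + 2·(-23) + 2·(-87) + 2·(-219) + (-443)] = -552.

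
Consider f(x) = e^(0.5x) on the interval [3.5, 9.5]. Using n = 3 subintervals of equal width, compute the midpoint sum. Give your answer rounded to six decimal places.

Δx = (9.5 − 3.5)/3 = 2.
Midpoints: 4.5, 6.5, 8.5.
f(4.5) ≈ 9.487736, f(6.5) ≈ 25.790340, f(8.5) ≈ 70.105412.
Sum = Δx · [f(4.5) + f(6.5) + f(8.5)].
Sum ≈ 210.766976.

210.766976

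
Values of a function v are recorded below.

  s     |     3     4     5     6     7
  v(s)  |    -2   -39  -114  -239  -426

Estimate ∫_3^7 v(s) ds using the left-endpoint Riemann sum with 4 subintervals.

-394

Δs = 1.
Sum = 1·[(-2) + (-39) + (-114) + (-239)] = -394.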